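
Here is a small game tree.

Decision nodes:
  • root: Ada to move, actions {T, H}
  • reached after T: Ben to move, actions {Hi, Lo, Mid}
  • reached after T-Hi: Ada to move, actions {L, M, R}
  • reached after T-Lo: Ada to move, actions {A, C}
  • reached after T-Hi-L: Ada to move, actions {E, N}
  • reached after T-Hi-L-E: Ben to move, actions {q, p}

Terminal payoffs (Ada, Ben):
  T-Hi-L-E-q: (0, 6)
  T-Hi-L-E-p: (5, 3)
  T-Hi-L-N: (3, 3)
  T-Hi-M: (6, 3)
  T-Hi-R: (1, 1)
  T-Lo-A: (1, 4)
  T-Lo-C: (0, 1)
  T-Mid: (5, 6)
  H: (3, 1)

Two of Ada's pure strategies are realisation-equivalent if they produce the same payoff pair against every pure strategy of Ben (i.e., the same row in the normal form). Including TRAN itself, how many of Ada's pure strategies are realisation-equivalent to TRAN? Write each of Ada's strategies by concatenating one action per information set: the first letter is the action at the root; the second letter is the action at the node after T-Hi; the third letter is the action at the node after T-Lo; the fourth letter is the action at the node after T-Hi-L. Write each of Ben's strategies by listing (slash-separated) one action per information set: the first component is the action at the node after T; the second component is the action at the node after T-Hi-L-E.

2

Row for TRAN (columns Hi/q, Hi/p, Lo/q, Lo/p, Mid/q, Mid/p): (1,1) (1,1) (1,4) (1,4) (5,6) (5,6).
Under TRAN, Ada's choice at the node after T-Hi-L can never be reached regardless of what Ben does, so varying those choices leaves every outcome unchanged.
Holding the reachable choices fixed and varying the unreachable one freely already gives 2 equivalent strategies.
No other strategy reproduces this row, so those 2 are the full class: TRAE, TRAN.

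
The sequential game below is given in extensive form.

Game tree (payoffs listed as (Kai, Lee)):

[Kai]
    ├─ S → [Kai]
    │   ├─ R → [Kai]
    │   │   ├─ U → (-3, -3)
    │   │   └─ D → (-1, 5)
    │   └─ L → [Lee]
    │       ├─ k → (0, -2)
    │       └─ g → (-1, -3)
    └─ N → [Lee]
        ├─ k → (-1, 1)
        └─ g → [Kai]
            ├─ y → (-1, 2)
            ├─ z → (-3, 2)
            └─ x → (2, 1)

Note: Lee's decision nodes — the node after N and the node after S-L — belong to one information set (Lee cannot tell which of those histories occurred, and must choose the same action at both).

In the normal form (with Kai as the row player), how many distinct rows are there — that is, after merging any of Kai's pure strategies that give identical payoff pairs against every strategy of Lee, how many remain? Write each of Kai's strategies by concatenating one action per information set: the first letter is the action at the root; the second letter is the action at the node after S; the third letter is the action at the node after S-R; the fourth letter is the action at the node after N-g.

6

Kai has 24 pure strategies: SRUy, SRUz, SRUx, SRDy, SRDz, SRDx, SLUy, SLUz, SLUx, SLDy, SLDz, SLDx, NRUy, NRUz, NRUx, NRDy, NRDz, NRDx, NLUy, NLUz, NLUx, NLDy, NLDz, NLDx. Columns: k, g.
{SRUy, SRUz, SRUx} → row (-3,-3) (-3,-3)
{SRDy, SRDz, SRDx} → row (-1,5) (-1,5)
{SLUy, SLUz, SLUx, SLDy, SLDz, SLDx} → row (0,-2) (-1,-3)
{NRUy, NRDy, NLUy, NLDy} → row (-1,1) (-1,2)
{NRUz, NRDz, NLUz, NLDz} → row (-1,1) (-3,2)
{NRUx, NRDx, NLUx, NLDx} → row (-1,1) (2,1)
That's 6 distinct rows out of 24 strategies.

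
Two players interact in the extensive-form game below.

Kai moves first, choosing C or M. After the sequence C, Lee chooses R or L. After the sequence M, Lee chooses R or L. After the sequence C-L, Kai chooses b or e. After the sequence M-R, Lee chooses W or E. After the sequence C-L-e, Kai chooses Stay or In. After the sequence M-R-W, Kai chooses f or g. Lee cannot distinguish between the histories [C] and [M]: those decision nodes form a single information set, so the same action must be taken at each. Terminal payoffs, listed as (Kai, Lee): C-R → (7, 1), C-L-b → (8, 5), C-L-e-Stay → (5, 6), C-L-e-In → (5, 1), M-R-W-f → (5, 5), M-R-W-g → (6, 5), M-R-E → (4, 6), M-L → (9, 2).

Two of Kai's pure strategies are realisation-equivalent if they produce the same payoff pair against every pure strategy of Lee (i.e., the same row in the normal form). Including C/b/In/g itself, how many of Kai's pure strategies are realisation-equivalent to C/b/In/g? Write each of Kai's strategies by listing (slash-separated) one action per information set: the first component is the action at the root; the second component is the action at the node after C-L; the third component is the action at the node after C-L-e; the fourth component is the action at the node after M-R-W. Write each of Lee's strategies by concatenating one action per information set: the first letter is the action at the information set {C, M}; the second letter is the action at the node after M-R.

4

Row for C/b/In/g (columns RW, RE, LW, LE): (7,1) (7,1) (8,5) (8,5).
Under C/b/In/g, Kai's choice at the node after C-L-e and at the node after M-R-W can never be reached regardless of what Lee does, so varying those choices leaves every outcome unchanged.
Holding the reachable choices fixed and varying the unreachable ones freely already gives 2 × 2 = 4 equivalent strategies.
No other strategy reproduces this row, so those 4 are the full class: C/b/Stay/f, C/b/Stay/g, C/b/In/f, C/b/In/g.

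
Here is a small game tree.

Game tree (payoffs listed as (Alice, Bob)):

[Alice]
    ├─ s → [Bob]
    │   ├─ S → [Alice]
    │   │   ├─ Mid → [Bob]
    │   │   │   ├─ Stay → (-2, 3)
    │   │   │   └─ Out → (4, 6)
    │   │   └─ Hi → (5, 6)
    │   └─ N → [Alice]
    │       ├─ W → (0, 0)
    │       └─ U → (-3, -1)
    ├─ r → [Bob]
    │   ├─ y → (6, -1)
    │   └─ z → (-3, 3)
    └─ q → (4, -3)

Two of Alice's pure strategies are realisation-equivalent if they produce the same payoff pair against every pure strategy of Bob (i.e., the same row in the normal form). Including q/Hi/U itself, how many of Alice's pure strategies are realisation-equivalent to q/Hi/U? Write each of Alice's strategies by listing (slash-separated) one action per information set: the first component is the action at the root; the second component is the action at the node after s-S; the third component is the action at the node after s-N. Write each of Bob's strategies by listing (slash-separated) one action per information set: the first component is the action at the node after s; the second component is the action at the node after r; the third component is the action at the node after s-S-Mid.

4

Row for q/Hi/U (columns S/y/Stay, S/y/Out, S/z/Stay, S/z/Out, N/y/Stay, N/y/Out, N/z/Stay, N/z/Out): (4,-3) (4,-3) (4,-3) (4,-3) (4,-3) (4,-3) (4,-3) (4,-3).
Under q/Hi/U, Alice's choice at the node after s-S and at the node after s-N can never be reached regardless of what Bob does, so varying those choices leaves every outcome unchanged.
Holding the reachable choices fixed and varying the unreachable ones freely already gives 2 × 2 = 4 equivalent strategies.
No other strategy reproduces this row, so those 4 are the full class: q/Mid/W, q/Mid/U, q/Hi/W, q/Hi/U.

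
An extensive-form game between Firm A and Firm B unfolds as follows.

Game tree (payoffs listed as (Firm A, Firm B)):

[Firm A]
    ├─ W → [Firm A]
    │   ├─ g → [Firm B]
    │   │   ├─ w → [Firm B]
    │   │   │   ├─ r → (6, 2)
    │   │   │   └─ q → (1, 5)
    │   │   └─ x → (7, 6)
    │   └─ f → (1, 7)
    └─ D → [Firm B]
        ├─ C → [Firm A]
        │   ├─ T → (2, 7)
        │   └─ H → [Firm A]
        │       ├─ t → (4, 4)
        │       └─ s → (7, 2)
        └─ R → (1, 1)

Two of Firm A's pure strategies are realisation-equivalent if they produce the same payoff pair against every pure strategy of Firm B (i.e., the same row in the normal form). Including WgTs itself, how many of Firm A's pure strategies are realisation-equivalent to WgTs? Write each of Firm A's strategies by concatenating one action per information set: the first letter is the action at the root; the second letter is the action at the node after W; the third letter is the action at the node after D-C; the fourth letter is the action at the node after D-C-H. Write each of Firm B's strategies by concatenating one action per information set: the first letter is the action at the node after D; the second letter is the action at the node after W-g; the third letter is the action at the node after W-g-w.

4

Row for WgTs (columns Cwr, Cwq, Cxr, Cxq, Rwr, Rwq, Rxr, Rxq): (6,2) (1,5) (7,6) (7,6) (6,2) (1,5) (7,6) (7,6).
Under WgTs, Firm A's choice at the node after D-C and at the node after D-C-H can never be reached regardless of what Firm B does, so varying those choices leaves every outcome unchanged.
Holding the reachable choices fixed and varying the unreachable ones freely already gives 2 × 2 = 4 equivalent strategies.
No other strategy reproduces this row, so those 4 are the full class: WgTt, WgTs, WgHt, WgHs.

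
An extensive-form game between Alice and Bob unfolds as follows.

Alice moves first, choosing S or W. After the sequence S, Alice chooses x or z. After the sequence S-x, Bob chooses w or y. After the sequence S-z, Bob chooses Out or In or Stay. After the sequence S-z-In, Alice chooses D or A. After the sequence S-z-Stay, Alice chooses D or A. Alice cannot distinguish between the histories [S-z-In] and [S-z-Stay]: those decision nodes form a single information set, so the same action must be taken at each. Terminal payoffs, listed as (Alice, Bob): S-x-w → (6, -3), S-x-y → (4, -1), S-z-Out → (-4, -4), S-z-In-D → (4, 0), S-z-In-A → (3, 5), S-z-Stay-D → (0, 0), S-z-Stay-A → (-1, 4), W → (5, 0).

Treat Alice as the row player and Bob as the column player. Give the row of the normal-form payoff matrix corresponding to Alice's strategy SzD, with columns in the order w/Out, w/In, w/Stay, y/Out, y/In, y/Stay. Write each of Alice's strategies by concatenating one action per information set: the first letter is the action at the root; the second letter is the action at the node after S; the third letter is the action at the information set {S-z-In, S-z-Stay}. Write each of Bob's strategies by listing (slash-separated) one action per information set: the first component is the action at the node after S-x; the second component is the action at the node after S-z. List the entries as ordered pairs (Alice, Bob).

vs w/Out: Alice plays S → Alice plays z at [S] → Bob plays Out at [S-z] → (-4, -4)
vs w/In: Alice plays S → Alice plays z at [S] → Bob plays In at [S-z] → Alice plays D at [S-z-In] → (4, 0)
vs w/Stay: Alice plays S → Alice plays z at [S] → Bob plays Stay at [S-z] → Alice plays D at [S-z-Stay] → (0, 0)
vs y/Out: Alice plays S → Alice plays z at [S] → Bob plays Out at [S-z] → (-4, -4)
vs y/In: Alice plays S → Alice plays z at [S] → Bob plays In at [S-z] → Alice plays D at [S-z-In] → (4, 0)
vs y/Stay: Alice plays S → Alice plays z at [S] → Bob plays Stay at [S-z] → Alice plays D at [S-z-Stay] → (0, 0)

(-4,-4) (4,0) (0,0) (-4,-4) (4,0) (0,0)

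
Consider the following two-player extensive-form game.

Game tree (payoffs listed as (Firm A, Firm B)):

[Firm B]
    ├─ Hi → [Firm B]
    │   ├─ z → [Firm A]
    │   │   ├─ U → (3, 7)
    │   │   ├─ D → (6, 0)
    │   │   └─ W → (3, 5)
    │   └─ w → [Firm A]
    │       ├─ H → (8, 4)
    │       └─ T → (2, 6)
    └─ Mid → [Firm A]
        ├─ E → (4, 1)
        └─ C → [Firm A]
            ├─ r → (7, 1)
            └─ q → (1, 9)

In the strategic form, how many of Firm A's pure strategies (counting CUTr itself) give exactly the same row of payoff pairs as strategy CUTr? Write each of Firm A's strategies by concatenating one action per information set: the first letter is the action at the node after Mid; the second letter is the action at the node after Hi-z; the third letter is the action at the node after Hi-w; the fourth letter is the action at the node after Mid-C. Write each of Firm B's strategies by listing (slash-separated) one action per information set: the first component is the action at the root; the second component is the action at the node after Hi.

1

Row for CUTr (columns Hi/z, Hi/w, Mid/z, Mid/w): (3,7) (2,6) (7,1) (7,1).
Every one of Firm A's information sets is on the play path for some reply by Firm B when Firm A follows CUTr.
Changing the action at any of them therefore changes at least one column, so only CUTr itself gives this row.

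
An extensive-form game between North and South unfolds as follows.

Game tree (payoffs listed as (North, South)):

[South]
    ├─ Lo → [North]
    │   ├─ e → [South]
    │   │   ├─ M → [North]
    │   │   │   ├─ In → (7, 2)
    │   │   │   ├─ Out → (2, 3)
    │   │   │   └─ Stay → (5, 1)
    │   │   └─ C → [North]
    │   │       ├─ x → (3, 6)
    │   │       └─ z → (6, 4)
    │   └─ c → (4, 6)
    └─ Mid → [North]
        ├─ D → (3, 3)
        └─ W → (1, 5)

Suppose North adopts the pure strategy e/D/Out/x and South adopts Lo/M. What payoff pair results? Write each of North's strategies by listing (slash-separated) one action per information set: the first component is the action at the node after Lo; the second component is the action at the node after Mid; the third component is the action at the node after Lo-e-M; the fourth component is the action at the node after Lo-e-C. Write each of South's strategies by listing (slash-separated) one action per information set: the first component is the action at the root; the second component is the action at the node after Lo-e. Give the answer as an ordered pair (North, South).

Trace the play path from the root:
  South plays Lo
  North plays e at [Lo]
  South plays M at [Lo-e]
  North plays Out at [Lo-e-M]
→ terminal payoff (2, 3).
(North's choice at the node after Mid is never reached on this path, so it doesn't affect the outcome.)

(2, 3)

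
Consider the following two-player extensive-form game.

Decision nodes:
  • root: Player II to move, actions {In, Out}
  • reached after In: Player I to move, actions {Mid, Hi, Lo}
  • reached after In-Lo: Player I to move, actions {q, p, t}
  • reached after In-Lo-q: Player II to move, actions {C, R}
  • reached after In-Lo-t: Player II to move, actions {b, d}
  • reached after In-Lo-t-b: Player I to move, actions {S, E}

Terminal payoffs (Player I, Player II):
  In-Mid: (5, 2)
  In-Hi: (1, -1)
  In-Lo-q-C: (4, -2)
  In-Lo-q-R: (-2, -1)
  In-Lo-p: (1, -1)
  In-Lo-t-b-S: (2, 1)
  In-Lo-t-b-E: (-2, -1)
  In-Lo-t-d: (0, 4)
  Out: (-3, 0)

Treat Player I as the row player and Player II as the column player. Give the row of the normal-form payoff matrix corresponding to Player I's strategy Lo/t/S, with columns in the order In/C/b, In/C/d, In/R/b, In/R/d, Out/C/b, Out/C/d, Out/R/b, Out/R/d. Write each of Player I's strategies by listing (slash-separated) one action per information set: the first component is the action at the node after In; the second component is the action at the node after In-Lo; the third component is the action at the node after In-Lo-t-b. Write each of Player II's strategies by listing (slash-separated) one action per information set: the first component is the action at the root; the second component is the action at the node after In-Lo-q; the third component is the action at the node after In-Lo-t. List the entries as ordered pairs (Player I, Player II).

vs In/C/b: Player II plays In → Player I plays Lo at [In] → Player I plays t at [In-Lo] → Player II plays b at [In-Lo-t] → Player I plays S at [In-Lo-t-b] → (2, 1)
vs In/C/d: Player II plays In → Player I plays Lo at [In] → Player I plays t at [In-Lo] → Player II plays d at [In-Lo-t] → (0, 4)
vs In/R/b: Player II plays In → Player I plays Lo at [In] → Player I plays t at [In-Lo] → Player II plays b at [In-Lo-t] → Player I plays S at [In-Lo-t-b] → (2, 1)
vs In/R/d: Player II plays In → Player I plays Lo at [In] → Player I plays t at [In-Lo] → Player II plays d at [In-Lo-t] → (0, 4)
vs Out/C/b: Player II plays Out → (-3, 0)
vs Out/C/d: Player II plays Out → (-3, 0)
vs Out/R/b: Player II plays Out → (-3, 0)
vs Out/R/d: Player II plays Out → (-3, 0)

(2,1) (0,4) (2,1) (0,4) (-3,0) (-3,0) (-3,0) (-3,0)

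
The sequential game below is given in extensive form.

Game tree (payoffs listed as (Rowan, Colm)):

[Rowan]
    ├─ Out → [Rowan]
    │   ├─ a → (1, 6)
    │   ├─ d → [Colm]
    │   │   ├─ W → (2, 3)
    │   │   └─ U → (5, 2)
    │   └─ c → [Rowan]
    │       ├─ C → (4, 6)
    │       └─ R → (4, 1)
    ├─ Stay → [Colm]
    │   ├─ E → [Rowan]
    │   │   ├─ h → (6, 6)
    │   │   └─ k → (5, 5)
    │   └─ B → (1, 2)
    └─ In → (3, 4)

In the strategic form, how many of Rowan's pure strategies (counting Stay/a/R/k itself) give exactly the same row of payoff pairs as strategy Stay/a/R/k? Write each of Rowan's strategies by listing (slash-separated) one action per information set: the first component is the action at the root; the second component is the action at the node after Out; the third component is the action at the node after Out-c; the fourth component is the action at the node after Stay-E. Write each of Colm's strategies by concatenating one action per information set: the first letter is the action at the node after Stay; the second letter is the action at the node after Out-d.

Row for Stay/a/R/k (columns EW, EU, BW, BU): (5,5) (5,5) (1,2) (1,2).
Under Stay/a/R/k, Rowan's choice at the node after Out and at the node after Out-c can never be reached regardless of what Colm does, so varying those choices leaves every outcome unchanged.
Holding the reachable choices fixed and varying the unreachable ones freely already gives 3 × 2 = 6 equivalent strategies.
No other strategy reproduces this row, so those 6 are the full class: Stay/a/C/k, Stay/a/R/k, Stay/d/C/k, Stay/d/R/k, Stay/c/C/k, Stay/c/R/k.

6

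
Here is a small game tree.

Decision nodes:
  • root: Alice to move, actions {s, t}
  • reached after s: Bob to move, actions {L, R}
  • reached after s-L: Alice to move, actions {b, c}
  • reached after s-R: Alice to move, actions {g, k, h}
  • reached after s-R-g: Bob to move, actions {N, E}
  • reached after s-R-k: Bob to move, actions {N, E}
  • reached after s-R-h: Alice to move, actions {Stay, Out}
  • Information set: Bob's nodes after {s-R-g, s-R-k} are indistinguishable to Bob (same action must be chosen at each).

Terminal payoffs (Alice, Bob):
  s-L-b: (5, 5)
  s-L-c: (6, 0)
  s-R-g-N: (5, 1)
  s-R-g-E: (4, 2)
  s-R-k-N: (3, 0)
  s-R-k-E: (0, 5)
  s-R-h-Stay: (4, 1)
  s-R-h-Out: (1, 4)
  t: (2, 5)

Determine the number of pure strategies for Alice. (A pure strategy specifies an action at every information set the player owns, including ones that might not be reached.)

Alice owns the root with actions {s, t} — two choices.
Alice owns the node after s-L with actions {b, c} — two choices.
Alice owns the node after s-R with actions {g, k, h} — three choices.
Alice owns the node after s-R-h with actions {Stay, Out} — two choices.
A pure strategy fixes one action at each information set independently, so the count is the product 2 × 2 × 3 × 2 = 24.
(For reference, Bob has 4 pure strategies, giving a 24×4 normal-form matrix.)

24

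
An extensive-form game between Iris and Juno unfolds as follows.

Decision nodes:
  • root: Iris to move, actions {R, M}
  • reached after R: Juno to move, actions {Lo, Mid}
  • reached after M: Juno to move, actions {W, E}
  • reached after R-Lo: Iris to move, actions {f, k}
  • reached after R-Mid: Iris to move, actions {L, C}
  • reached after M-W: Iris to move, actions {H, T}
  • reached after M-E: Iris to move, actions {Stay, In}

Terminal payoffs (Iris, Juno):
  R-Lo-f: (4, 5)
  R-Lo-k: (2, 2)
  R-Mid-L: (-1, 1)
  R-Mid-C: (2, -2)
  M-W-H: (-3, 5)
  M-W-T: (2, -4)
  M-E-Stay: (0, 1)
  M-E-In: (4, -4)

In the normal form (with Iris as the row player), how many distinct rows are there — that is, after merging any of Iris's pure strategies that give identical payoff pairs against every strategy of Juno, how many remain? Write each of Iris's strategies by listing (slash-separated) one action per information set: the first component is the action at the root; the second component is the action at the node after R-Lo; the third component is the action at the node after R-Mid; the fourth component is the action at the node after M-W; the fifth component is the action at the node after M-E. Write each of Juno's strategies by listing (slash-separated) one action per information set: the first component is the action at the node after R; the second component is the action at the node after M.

Iris has 32 pure strategies: R/f/L/H/Stay, R/f/L/H/In, R/f/L/T/Stay, R/f/L/T/In, R/f/C/H/Stay, R/f/C/H/In, R/f/C/T/Stay, R/f/C/T/In, R/k/L/H/Stay, R/k/L/H/In, R/k/L/T/Stay, R/k/L/T/In, R/k/C/H/Stay, R/k/C/H/In, R/k/C/T/Stay, R/k/C/T/In, M/f/L/H/Stay, M/f/L/H/In, M/f/L/T/Stay, M/f/L/T/In, M/f/C/H/Stay, M/f/C/H/In, M/f/C/T/Stay, M/f/C/T/In, M/k/L/H/Stay, M/k/L/H/In, M/k/L/T/Stay, M/k/L/T/In, M/k/C/H/Stay, M/k/C/H/In, M/k/C/T/Stay, M/k/C/T/In. Columns: Lo/W, Lo/E, Mid/W, Mid/E.
{R/f/L/H/Stay, R/f/L/H/In, R/f/L/T/Stay, R/f/L/T/In} → row (4,5) (4,5) (-1,1) (-1,1)
{R/f/C/H/Stay, R/f/C/H/In, R/f/C/T/Stay, R/f/C/T/In} → row (4,5) (4,5) (2,-2) (2,-2)
{R/k/L/H/Stay, R/k/L/H/In, R/k/L/T/Stay, R/k/L/T/In} → row (2,2) (2,2) (-1,1) (-1,1)
{R/k/C/H/Stay, R/k/C/H/In, R/k/C/T/Stay, R/k/C/T/In} → row (2,2) (2,2) (2,-2) (2,-2)
{M/f/L/H/Stay, M/f/C/H/Stay, M/k/L/H/Stay, M/k/C/H/Stay} → row (-3,5) (0,1) (-3,5) (0,1)
{M/f/L/H/In, M/f/C/H/In, M/k/L/H/In, M/k/C/H/In} → row (-3,5) (4,-4) (-3,5) (4,-4)
{M/f/L/T/Stay, M/f/C/T/Stay, M/k/L/T/Stay, M/k/C/T/Stay} → row (2,-4) (0,1) (2,-4) (0,1)
{M/f/L/T/In, M/f/C/T/In, M/k/L/T/In, M/k/C/T/In} → row (2,-4) (4,-4) (2,-4) (4,-4)
That's 8 distinct rows out of 32 strategies.

8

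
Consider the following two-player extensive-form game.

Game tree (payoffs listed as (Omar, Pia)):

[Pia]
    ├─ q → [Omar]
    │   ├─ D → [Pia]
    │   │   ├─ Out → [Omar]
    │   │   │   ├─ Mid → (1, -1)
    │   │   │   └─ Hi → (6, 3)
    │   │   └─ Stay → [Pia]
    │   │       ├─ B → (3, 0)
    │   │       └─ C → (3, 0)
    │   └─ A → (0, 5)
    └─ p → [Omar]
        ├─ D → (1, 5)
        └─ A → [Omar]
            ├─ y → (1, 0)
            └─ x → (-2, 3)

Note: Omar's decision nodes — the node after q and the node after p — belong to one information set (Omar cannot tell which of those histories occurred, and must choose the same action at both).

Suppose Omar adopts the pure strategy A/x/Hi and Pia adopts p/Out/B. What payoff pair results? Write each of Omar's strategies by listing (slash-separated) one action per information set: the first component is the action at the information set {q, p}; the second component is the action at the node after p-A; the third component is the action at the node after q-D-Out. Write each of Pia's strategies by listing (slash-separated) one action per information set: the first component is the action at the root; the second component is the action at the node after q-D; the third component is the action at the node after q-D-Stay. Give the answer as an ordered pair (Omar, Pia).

(-2, 3)

Trace the play path from the root:
  Pia plays p
  Omar plays A at [p]
  Omar plays x at [p-A]
→ terminal payoff (-2, 3).
(Omar's choice at the node after q-D-Out is never reached on this path, so it doesn't affect the outcome.)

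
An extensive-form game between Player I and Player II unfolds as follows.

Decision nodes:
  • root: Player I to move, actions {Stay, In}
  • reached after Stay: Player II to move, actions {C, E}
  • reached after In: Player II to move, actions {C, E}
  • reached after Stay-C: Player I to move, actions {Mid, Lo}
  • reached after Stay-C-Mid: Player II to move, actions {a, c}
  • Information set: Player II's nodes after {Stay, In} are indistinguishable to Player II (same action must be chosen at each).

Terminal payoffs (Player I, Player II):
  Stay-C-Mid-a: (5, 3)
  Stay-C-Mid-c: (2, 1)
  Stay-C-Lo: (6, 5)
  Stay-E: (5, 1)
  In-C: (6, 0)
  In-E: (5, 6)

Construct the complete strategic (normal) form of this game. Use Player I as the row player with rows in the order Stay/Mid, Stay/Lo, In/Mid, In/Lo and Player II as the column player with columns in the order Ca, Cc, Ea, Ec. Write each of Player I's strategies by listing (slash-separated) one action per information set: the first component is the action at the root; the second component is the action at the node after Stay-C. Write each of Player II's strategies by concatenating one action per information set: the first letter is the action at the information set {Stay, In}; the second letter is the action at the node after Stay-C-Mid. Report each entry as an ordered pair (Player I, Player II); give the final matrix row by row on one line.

Row Stay/Mid: Ca→(5,3), Cc→(2,1), Ea→(5,1), Ec→(5,1)
Row Stay/Lo: Ca→(6,5), Cc→(6,5), Ea→(5,1), Ec→(5,1)
Row In/Mid: Ca→(6,0), Cc→(6,0), Ea→(5,6), Ec→(5,6)
Row In/Lo: Ca→(6,0), Cc→(6,0), Ea→(5,6), Ec→(5,6)

Stay/Mid: (5,3) (2,1) (5,1) (5,1) | Stay/Lo: (6,5) (6,5) (5,1) (5,1) | In/Mid: (6,0) (6,0) (5,6) (5,6) | In/Lo: (6,0) (6,0) (5,6) (5,6)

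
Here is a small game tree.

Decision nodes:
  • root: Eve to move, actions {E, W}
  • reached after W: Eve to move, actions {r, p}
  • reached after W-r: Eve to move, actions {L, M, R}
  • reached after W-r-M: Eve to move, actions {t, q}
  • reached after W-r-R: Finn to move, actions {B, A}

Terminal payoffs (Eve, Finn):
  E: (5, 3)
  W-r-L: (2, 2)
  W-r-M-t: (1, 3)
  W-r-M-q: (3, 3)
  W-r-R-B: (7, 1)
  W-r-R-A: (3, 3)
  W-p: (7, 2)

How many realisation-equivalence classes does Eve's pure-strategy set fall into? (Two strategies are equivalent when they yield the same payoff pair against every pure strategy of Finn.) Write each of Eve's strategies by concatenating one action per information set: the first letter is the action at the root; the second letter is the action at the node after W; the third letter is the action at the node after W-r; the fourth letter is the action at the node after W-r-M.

Eve has 24 pure strategies: ErLt, ErLq, ErMt, ErMq, ErRt, ErRq, EpLt, EpLq, EpMt, EpMq, EpRt, EpRq, WrLt, WrLq, WrMt, WrMq, WrRt, WrRq, WpLt, WpLq, WpMt, WpMq, WpRt, WpRq. Columns: B, A.
{ErLt, ErLq, ErMt, ErMq, ErRt, ErRq, EpLt, EpLq, EpMt, EpMq, EpRt, EpRq} → row (5,3) (5,3)
{WrLt, WrLq} → row (2,2) (2,2)
{WrMt} → row (1,3) (1,3)
{WrMq} → row (3,3) (3,3)
{WrRt, WrRq} → row (7,1) (3,3)
{WpLt, WpLq, WpMt, WpMq, WpRt, WpRq} → row (7,2) (7,2)
That's 6 distinct rows out of 24 strategies.

6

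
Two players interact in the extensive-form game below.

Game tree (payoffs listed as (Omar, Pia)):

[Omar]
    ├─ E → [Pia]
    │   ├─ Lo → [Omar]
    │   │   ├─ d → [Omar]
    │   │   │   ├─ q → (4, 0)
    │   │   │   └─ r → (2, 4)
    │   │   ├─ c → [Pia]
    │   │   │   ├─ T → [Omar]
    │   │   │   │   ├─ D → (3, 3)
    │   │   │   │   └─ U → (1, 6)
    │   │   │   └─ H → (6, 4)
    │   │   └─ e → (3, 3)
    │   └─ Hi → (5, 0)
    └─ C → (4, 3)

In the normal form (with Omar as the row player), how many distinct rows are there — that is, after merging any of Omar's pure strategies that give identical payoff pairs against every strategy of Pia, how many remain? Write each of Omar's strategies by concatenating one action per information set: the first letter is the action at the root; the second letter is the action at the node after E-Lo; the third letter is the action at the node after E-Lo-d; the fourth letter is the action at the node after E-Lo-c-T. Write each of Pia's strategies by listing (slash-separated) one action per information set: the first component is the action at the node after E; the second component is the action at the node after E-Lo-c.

6

Omar has 24 pure strategies: EdqD, EdqU, EdrD, EdrU, EcqD, EcqU, EcrD, EcrU, EeqD, EeqU, EerD, EerU, CdqD, CdqU, CdrD, CdrU, CcqD, CcqU, CcrD, CcrU, CeqD, CeqU, CerD, CerU. Columns: Lo/T, Lo/H, Hi/T, Hi/H.
{EdqD, EdqU} → row (4,0) (4,0) (5,0) (5,0)
{EdrD, EdrU} → row (2,4) (2,4) (5,0) (5,0)
{EcqD, EcrD} → row (3,3) (6,4) (5,0) (5,0)
{EcqU, EcrU} → row (1,6) (6,4) (5,0) (5,0)
{EeqD, EeqU, EerD, EerU} → row (3,3) (3,3) (5,0) (5,0)
{CdqD, CdqU, CdrD, CdrU, CcqD, CcqU, CcrD, CcrU, CeqD, CeqU, CerD, CerU} → row (4,3) (4,3) (4,3) (4,3)
That's 6 distinct rows out of 24 strategies.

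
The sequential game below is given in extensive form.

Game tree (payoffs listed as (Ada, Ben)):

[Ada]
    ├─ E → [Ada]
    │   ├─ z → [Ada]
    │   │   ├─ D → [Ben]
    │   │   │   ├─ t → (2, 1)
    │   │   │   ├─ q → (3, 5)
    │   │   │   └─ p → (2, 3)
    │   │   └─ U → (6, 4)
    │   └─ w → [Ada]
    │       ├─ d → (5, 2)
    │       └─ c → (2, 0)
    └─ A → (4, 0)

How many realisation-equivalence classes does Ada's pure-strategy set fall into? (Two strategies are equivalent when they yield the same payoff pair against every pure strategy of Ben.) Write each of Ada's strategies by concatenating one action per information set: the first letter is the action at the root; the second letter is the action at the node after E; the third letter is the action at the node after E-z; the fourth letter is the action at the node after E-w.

5

Ada has 16 pure strategies: EzDd, EzDc, EzUd, EzUc, EwDd, EwDc, EwUd, EwUc, AzDd, AzDc, AzUd, AzUc, AwDd, AwDc, AwUd, AwUc. Columns: t, q, p.
{EzDd, EzDc} → row (2,1) (3,5) (2,3)
{EzUd, EzUc} → row (6,4) (6,4) (6,4)
{EwDd, EwUd} → row (5,2) (5,2) (5,2)
{EwDc, EwUc} → row (2,0) (2,0) (2,0)
{AzDd, AzDc, AzUd, AzUc, AwDd, AwDc, AwUd, AwUc} → row (4,0) (4,0) (4,0)
That's 5 distinct rows out of 16 strategies.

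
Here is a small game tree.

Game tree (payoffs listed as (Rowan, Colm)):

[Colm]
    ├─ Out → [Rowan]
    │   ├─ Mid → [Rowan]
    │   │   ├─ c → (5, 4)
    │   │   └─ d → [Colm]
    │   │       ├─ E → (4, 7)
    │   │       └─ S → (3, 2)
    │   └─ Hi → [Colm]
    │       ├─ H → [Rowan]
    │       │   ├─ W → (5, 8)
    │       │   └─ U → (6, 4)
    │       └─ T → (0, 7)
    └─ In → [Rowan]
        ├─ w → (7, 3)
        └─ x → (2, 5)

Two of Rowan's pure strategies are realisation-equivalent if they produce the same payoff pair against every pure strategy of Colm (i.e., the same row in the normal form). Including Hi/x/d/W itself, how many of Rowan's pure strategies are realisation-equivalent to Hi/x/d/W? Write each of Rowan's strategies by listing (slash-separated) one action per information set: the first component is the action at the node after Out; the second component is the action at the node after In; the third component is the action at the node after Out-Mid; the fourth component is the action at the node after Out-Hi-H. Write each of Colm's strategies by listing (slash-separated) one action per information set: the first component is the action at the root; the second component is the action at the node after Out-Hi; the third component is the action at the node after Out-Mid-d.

2

Row for Hi/x/d/W (columns Out/H/E, Out/H/S, Out/T/E, Out/T/S, In/H/E, In/H/S, In/T/E, In/T/S): (5,8) (5,8) (0,7) (0,7) (2,5) (2,5) (2,5) (2,5).
Under Hi/x/d/W, Rowan's choice at the node after Out-Mid can never be reached regardless of what Colm does, so varying those choices leaves every outcome unchanged.
Holding the reachable choices fixed and varying the unreachable one freely already gives 2 equivalent strategies.
No other strategy reproduces this row, so those 2 are the full class: Hi/x/c/W, Hi/x/d/W.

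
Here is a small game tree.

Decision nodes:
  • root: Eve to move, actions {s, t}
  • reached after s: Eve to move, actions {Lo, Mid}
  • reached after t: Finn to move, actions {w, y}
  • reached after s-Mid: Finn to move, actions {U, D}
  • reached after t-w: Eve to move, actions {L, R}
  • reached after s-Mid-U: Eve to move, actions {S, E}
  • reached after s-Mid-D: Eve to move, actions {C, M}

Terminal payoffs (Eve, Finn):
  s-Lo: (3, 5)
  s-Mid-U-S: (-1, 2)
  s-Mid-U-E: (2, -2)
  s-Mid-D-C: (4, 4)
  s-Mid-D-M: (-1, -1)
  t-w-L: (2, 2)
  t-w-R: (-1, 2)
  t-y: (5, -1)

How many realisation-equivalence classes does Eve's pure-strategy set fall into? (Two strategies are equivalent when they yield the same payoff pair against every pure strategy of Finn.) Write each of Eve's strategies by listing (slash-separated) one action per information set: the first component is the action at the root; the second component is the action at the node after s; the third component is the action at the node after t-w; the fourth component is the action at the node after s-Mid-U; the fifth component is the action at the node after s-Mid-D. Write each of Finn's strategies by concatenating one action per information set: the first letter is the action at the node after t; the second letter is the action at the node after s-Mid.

7

Eve has 32 pure strategies: s/Lo/L/S/C, s/Lo/L/S/M, s/Lo/L/E/C, s/Lo/L/E/M, s/Lo/R/S/C, s/Lo/R/S/M, s/Lo/R/E/C, s/Lo/R/E/M, s/Mid/L/S/C, s/Mid/L/S/M, s/Mid/L/E/C, s/Mid/L/E/M, s/Mid/R/S/C, s/Mid/R/S/M, s/Mid/R/E/C, s/Mid/R/E/M, t/Lo/L/S/C, t/Lo/L/S/M, t/Lo/L/E/C, t/Lo/L/E/M, t/Lo/R/S/C, t/Lo/R/S/M, t/Lo/R/E/C, t/Lo/R/E/M, t/Mid/L/S/C, t/Mid/L/S/M, t/Mid/L/E/C, t/Mid/L/E/M, t/Mid/R/S/C, t/Mid/R/S/M, t/Mid/R/E/C, t/Mid/R/E/M. Columns: wU, wD, yU, yD.
{s/Lo/L/S/C, s/Lo/L/S/M, s/Lo/L/E/C, s/Lo/L/E/M, s/Lo/R/S/C, s/Lo/R/S/M, s/Lo/R/E/C, s/Lo/R/E/M} → row (3,5) (3,5) (3,5) (3,5)
{s/Mid/L/S/C, s/Mid/R/S/C} → row (-1,2) (4,4) (-1,2) (4,4)
{s/Mid/L/S/M, s/Mid/R/S/M} → row (-1,2) (-1,-1) (-1,2) (-1,-1)
{s/Mid/L/E/C, s/Mid/R/E/C} → row (2,-2) (4,4) (2,-2) (4,4)
{s/Mid/L/E/M, s/Mid/R/E/M} → row (2,-2) (-1,-1) (2,-2) (-1,-1)
{t/Lo/L/S/C, t/Lo/L/S/M, t/Lo/L/E/C, t/Lo/L/E/M, t/Mid/L/S/C, t/Mid/L/S/M, t/Mid/L/E/C, t/Mid/L/E/M} → row (2,2) (2,2) (5,-1) (5,-1)
{t/Lo/R/S/C, t/Lo/R/S/M, t/Lo/R/E/C, t/Lo/R/E/M, t/Mid/R/S/C, t/Mid/R/S/M, t/Mid/R/E/C, t/Mid/R/E/M} → row (-1,2) (-1,2) (5,-1) (5,-1)
That's 7 distinct rows out of 32 strategies.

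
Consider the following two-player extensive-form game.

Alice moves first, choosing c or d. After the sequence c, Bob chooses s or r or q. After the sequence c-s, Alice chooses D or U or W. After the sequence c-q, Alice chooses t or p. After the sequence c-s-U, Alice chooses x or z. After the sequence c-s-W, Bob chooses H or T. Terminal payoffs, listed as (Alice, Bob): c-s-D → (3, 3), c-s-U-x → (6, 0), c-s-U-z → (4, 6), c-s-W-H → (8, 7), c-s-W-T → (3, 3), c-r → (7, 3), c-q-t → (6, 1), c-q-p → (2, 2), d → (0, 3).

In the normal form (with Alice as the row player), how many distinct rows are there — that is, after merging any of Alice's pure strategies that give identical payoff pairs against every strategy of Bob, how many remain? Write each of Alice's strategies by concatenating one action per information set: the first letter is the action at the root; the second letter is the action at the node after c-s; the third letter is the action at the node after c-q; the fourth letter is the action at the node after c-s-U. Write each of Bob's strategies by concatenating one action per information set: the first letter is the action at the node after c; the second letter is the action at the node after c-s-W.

9

Alice has 24 pure strategies: cDtx, cDtz, cDpx, cDpz, cUtx, cUtz, cUpx, cUpz, cWtx, cWtz, cWpx, cWpz, dDtx, dDtz, dDpx, dDpz, dUtx, dUtz, dUpx, dUpz, dWtx, dWtz, dWpx, dWpz. Columns: sH, sT, rH, rT, qH, qT.
{cDtx, cDtz} → row (3,3) (3,3) (7,3) (7,3) (6,1) (6,1)
{cDpx, cDpz} → row (3,3) (3,3) (7,3) (7,3) (2,2) (2,2)
{cUtx} → row (6,0) (6,0) (7,3) (7,3) (6,1) (6,1)
{cUtz} → row (4,6) (4,6) (7,3) (7,3) (6,1) (6,1)
{cUpx} → row (6,0) (6,0) (7,3) (7,3) (2,2) (2,2)
{cUpz} → row (4,6) (4,6) (7,3) (7,3) (2,2) (2,2)
{cWtx, cWtz} → row (8,7) (3,3) (7,3) (7,3) (6,1) (6,1)
{cWpx, cWpz} → row (8,7) (3,3) (7,3) (7,3) (2,2) (2,2)
{dDtx, dDtz, dDpx, dDpz, dUtx, dUtz, dUpx, dUpz, dWtx, dWtz, dWpx, dWpz} → row (0,3) (0,3) (0,3) (0,3) (0,3) (0,3)
That's 9 distinct rows out of 24 strategies.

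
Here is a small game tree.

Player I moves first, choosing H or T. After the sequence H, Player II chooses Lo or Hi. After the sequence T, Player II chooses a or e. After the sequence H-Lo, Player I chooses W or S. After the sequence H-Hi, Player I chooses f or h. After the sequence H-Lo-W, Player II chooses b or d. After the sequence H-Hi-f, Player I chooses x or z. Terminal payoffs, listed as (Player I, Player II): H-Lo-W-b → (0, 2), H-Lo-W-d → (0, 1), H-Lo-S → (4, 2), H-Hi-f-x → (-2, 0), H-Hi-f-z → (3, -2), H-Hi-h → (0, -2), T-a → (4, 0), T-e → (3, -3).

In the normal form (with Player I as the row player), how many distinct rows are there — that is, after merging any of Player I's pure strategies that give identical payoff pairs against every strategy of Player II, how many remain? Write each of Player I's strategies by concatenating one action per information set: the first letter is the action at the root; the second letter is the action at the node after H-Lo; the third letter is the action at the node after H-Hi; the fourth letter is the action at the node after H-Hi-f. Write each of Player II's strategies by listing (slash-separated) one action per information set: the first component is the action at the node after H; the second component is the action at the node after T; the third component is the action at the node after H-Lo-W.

Player I has 16 pure strategies: HWfx, HWfz, HWhx, HWhz, HSfx, HSfz, HShx, HShz, TWfx, TWfz, TWhx, TWhz, TSfx, TSfz, TShx, TShz. Columns: Lo/a/b, Lo/a/d, Lo/e/b, Lo/e/d, Hi/a/b, Hi/a/d, Hi/e/b, Hi/e/d.
{HWfx} → row (0,2) (0,1) (0,2) (0,1) (-2,0) (-2,0) (-2,0) (-2,0)
{HWfz} → row (0,2) (0,1) (0,2) (0,1) (3,-2) (3,-2) (3,-2) (3,-2)
{HWhx, HWhz} → row (0,2) (0,1) (0,2) (0,1) (0,-2) (0,-2) (0,-2) (0,-2)
{HSfx} → row (4,2) (4,2) (4,2) (4,2) (-2,0) (-2,0) (-2,0) (-2,0)
{HSfz} → row (4,2) (4,2) (4,2) (4,2) (3,-2) (3,-2) (3,-2) (3,-2)
{HShx, HShz} → row (4,2) (4,2) (4,2) (4,2) (0,-2) (0,-2) (0,-2) (0,-2)
{TWfx, TWfz, TWhx, TWhz, TSfx, TSfz, TShx, TShz} → row (4,0) (4,0) (3,-3) (3,-3) (4,0) (4,0) (3,-3) (3,-3)
That's 7 distinct rows out of 16 strategies.

7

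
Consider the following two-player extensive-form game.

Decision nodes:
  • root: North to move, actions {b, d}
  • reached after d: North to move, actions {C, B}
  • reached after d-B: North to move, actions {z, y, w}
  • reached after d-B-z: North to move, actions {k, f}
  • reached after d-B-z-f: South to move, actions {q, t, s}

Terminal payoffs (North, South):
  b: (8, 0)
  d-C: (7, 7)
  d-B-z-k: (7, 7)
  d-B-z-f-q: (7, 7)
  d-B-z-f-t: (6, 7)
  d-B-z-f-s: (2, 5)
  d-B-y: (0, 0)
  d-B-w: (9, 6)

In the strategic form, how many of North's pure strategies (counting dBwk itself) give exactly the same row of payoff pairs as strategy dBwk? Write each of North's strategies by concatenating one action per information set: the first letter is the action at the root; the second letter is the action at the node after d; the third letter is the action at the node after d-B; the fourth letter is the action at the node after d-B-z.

Row for dBwk (columns q, t, s): (9,6) (9,6) (9,6).
Under dBwk, North's choice at the node after d-B-z can never be reached regardless of what South does, so varying those choices leaves every outcome unchanged.
Holding the reachable choices fixed and varying the unreachable one freely already gives 2 equivalent strategies.
No other strategy reproduces this row, so those 2 are the full class: dBwk, dBwf.

2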